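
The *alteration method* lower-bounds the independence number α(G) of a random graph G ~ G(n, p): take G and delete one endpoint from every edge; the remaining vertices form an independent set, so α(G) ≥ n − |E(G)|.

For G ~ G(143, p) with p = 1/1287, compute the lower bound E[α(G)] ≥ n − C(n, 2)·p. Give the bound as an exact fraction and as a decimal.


E[|E(G)|] = C(143, 2)·p = 10153 · (1/1287) = 71/9.
E[α(G)] ≥ n − E[|E(G)|] = 143 − 71/9 = 1216/9.
Numerically: ≈ 135.1111.
(This is only a lower bound; the true E[α(G)] may be larger.)

E[α(G)] ≥ 1216/9 ≈ 135.1111.


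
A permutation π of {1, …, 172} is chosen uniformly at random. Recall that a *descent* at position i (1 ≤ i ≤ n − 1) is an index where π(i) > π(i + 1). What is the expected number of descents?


Write X = Σ X_I over i = 1, …, 171, with X_I the indicator of one descent.
There are 171 indicators.
For each fixed i, the pair (π(i), π(i+1)) is a uniformly random ordered pair of distinct values from {1, …, 172}; by symmetry P[π(i) > π(i+1)] = 1/2.
By linearity: E[X] = 171 · (1/2) = (172 − 1) · (1/2) = 171/2 ≈ 85.50000.

E[X] = 171/2 = 85.50000.


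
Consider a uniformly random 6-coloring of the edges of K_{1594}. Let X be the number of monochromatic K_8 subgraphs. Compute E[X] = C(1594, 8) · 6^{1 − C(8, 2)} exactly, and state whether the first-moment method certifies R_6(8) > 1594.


E[X] = C(1594, 8) · 6^{1 − 28} = 1015652773590544255167 · 6^{−27} = 1015652773590544255167/1023490369077469249536.
As a reduced fraction: E[X] = 37616769392242379821/37907050706572935168 ≈ 0.992342.
Is E[X] < 1? YES.
Since E[X] < 1, there exists a 6-coloring of K_{1594} with no monochromatic K_8; hence R_6(8) > 1594.

E[X] = 37616769392242379821/37907050706572935168 ≈ 0.992342; E[X] < 1, so R_6(8) > 1594.


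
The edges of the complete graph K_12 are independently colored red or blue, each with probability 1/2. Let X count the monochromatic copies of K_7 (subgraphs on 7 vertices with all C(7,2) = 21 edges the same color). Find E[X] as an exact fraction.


Let X = Σ_S X_S over the C(12, 7) = 792 subsets S of size 7, where X_S = 1 if the K_7 on S is monochromatic.
For a fixed S, the K_7 on S has C(7, 2) = 21 edges. P[all 21 edges red] = (1/2)^21, and likewise for blue, so P[monochromatic] = 2·(1/2)^21 = 2^{1 − 21} = 1/1048576.
By linearity: E[X] = C(12, 7) · 2^{1 − 21} = 792 · 1/1048576 = 99/131072.
Numerically: E[X] ≈ 0.00076.

E[X] = C(12,7)·2^(1−C(7,2)) = 99/131072 ≈ 0.00076.


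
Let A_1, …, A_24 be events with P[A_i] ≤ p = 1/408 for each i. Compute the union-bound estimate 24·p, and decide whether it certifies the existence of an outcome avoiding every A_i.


Union bound: P[∪_{i=1}^{24} A_i] ≤ Σ_i P[A_i] ≤ 24·p = 24·(1/408) = 1/17.
Numerically: 1/17 ≈ 0.0588235.
Is 1/17 < 1? YES.
Since P[∪ A_i] ≤ 1/17 < 1, the complement has P[∩ A_i^c] ≥ 1 − 1/17 = 16/17 > 0, so some outcome avoids every A_i.

24·p = 1/17 ≈ 0.0588235; existence CERTIFIED by the union bound.


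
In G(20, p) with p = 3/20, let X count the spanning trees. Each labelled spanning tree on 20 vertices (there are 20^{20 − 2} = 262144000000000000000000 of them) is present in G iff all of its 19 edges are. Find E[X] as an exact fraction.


K_20 has 20^{20 − 2} = 262144000000000000000000 labelled spanning trees.
For each such spanning tree H, let X_H = 1 if all 19 edges of H are present in G. Then P[X_H = 1] = p^{19} = (3/20)^{19} = 1162261467/5242880000000000000000000.
By linearity: E[X] = Σ_H E[X_H] = 262144000000000000000000 · p^{19} = 262144000000000000000000 · 1162261467/5242880000000000000000000 = 1162261467/20.
Numerically: E[X] ≈ 5.81131e+07.

E[X] = 262144000000000000000000 · (3/20)^{19} = 1162261467/20 ≈ 5.81131e+07.


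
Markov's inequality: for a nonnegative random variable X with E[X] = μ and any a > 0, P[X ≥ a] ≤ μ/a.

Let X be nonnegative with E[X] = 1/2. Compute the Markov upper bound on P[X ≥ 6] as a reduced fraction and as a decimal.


μ = E[X] = 1/2, a = 6.
Markov: P[X ≥ 6] ≤ μ/a = (1/2)/6 = 1/12.
Numerically: ≈ 0.0833.
(Since a = 6 > μ = 0.5000, the bound 1/12 is < 1 and informative.)

P[X ≥ 6] ≤ 1/12 ≈ 0.0833.


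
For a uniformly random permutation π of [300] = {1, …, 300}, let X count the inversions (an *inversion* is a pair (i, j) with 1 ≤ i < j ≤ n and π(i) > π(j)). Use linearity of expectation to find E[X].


Write X = Σ X_I over the C(300, 2) = 44850 pairs i < j, with X_I the indicator of one inversion.
There are 44850 indicators.
For each fixed pair i < j, the values π(i) and π(j) are two distinct elements of {1, …, 300} in uniformly random order; by symmetry P[π(i) > π(j)] = 1/2.
By linearity: E[X] = 44850 · (1/2) = C(300, 2) · (1/2) = 44850/2 = 22425 ≈ 22425.000000.

E[X] = 22425 = 22425.000000.


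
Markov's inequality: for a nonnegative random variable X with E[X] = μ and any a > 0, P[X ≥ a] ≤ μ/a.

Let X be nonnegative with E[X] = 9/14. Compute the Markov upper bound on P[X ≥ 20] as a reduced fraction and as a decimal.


μ = E[X] = 9/14, a = 20.
Markov: P[X ≥ 20] ≤ μ/a = (9/14)/20 = 9/280.
Numerically: ≈ 0.03214.
(Since a = 20 > μ = 0.64286, the bound 9/280 is < 1 and informative.)

P[X ≥ 20] ≤ 9/280 ≈ 0.03214.


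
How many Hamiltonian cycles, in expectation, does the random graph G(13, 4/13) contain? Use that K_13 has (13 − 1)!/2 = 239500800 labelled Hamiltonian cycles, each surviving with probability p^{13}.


K_13 has (13 − 1)!/2 = 239500800 labelled Hamiltonian cycles.
For each such Hamiltonian cycle H, let X_H = 1 if all 13 edges of H are present in G. Then P[X_H = 1] = p^{13} = (4/13)^{13} = 67108864/302875106592253.
By linearity: E[X] = Σ_H E[X_H] = 239500800 · p^{13} = 239500800 · 67108864/302875106592253 = 16072626615091200/302875106592253.
Numerically: E[X] ≈ 53.067.

E[X] = 239500800 · (4/13)^{13} = 16072626615091200/302875106592253 ≈ 53.067.


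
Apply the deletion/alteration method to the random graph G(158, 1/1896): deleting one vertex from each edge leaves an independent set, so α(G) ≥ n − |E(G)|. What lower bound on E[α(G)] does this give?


E[|E(G)|] = C(158, 2)·p = 12403 · (1/1896) = 157/24.
E[α(G)] ≥ n − E[|E(G)|] = 158 − 157/24 = 3635/24.
Numerically: ≈ 151.458.
(This is only a lower bound; the true E[α(G)] may be larger.)

E[α(G)] ≥ 3635/24 ≈ 151.458.


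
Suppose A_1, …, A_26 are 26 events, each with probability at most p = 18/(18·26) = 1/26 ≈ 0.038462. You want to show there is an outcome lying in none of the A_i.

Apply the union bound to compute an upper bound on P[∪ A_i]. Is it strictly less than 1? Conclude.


Union bound: P[∪_{i=1}^{26} A_i] ≤ Σ_i P[A_i] ≤ 26·p = 26·(1/26) = 1.
Numerically: 1 ≈ 1.000000.
Is 1 < 1? NO.
Since the bound 1 is ≥ 1, the union bound is uninformative here; it does NOT by itself certify existence.

26·p = 1 ≈ 1.000000; existence NOT certified by the union bound.


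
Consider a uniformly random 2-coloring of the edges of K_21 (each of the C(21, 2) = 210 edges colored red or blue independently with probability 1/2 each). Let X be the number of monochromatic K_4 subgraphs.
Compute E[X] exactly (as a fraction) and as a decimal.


Let X = Σ_S X_S over the C(21, 4) = 5985 subsets S of size 4, where X_S = 1 if the K_4 on S is monochromatic.
For a fixed S, the K_4 on S has C(4, 2) = 6 edges. P[all 6 edges red] = (1/2)^6, and likewise for blue, so P[monochromatic] = 2·(1/2)^6 = 2^{1 − 6} = 1/32.
By linearity: E[X] = C(21, 4) · 2^{1 − 6} = 5985 · 1/32 = 5985/32.
Numerically: E[X] ≈ 187.03125.

E[X] = C(21,4)·2^(1−C(4,2)) = 5985/32 ≈ 187.03125.


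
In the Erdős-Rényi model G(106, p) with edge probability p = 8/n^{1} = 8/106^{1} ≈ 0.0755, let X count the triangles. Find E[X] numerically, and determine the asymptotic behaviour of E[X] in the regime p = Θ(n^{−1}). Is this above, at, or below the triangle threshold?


Number of potential triangles: C(106, 3) = 192920.
Each occurs with probability p³ ≈ (0.0755)³ ≈ 4.29885e-04.
By linearity: E[X] = C(106, 3)·p³ ≈ 192920 · 4.29885e-04 ≈ 82.933.
Here α = 1, so p = 8/n is exactly at the triangle threshold p ~ 1/n. Asymptotically E[X] → c³/6 = 8³/6 = 256/3 ≈ 85.333, a bounded constant. In this regime the triangle count is asymptotically Poisson(c³/6).

E[X] ≈ 82.933; in regime p = Θ(1/n^{1}) E[X] stays bounded (at the triangle threshold p ~ 1/n).


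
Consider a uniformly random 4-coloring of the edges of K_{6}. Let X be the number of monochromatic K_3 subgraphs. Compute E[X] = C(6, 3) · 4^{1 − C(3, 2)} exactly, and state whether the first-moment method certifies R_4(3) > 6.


E[X] = C(6, 3) · 4^{1 − 3} = 20 · 4^{−2} = 20/16.
As a reduced fraction: E[X] = 5/4 ≈ 1.25000.
Is E[X] < 1? NO.
Since E[X] ≥ 1, the first-moment bound is inconclusive at n = 6; it does NOT by itself certify R_4(3) > 6.

E[X] = 5/4 ≈ 1.25000; E[X] ≥ 1; first-moment method inconclusive here.


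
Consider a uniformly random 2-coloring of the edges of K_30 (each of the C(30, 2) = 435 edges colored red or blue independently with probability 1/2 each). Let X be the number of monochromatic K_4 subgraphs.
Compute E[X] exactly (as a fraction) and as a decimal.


Let X = Σ_S X_S over the C(30, 4) = 27405 subsets S of size 4, where X_S = 1 if the K_4 on S is monochromatic.
For a fixed S, the K_4 on S has C(4, 2) = 6 edges. P[all 6 edges red] = (1/2)^6, and likewise for blue, so P[monochromatic] = 2·(1/2)^6 = 2^{1 − 6} = 1/32.
By linearity: E[X] = C(30, 4) · 2^{1 − 6} = 27405 · 1/32 = 27405/32.
Numerically: E[X] ≈ 856.406250.

E[X] = C(30,4)·2^(1−C(4,2)) = 27405/32 ≈ 856.406250.


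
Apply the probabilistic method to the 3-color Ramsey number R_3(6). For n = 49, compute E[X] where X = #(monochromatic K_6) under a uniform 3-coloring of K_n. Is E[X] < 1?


E[X] = C(49, 6) · 3^{1 − 15} = 13983816 · 3^{−14} = 13983816/4782969.
As a reduced fraction: E[X] = 4661272/1594323 ≈ 2.923669.
Is E[X] < 1? NO.
Since E[X] ≥ 1, the first-moment bound is inconclusive at n = 49; it does NOT by itself certify R_3(6) > 49.

E[X] = 4661272/1594323 ≈ 2.923669; E[X] ≥ 1; first-moment method inconclusive here.


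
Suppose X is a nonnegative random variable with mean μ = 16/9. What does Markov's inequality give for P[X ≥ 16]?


μ = E[X] = 16/9, a = 16.
Markov: P[X ≥ 16] ≤ μ/a = (16/9)/16 = 1/9.
Numerically: ≈ 0.11111.
(Since a = 16 > μ = 1.77778, the bound 1/9 is < 1 and informative.)

P[X ≥ 16] ≤ 1/9 ≈ 0.11111.


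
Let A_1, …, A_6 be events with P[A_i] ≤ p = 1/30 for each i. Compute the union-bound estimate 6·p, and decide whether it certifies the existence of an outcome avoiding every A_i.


Union bound: P[∪_{i=1}^{6} A_i] ≤ Σ_i P[A_i] ≤ 6·p = 6·(1/30) = 1/5.
Numerically: 1/5 ≈ 0.2000.
Is 1/5 < 1? YES.
Since P[∪ A_i] ≤ 1/5 < 1, the complement has P[∩ A_i^c] ≥ 1 − 1/5 = 4/5 > 0, so some outcome avoids every A_i.

6·p = 1/5 ≈ 0.2000; existence CERTIFIED by the union bound.


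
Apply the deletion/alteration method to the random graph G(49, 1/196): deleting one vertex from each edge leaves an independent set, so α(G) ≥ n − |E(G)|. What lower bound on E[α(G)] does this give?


E[|E(G)|] = C(49, 2)·p = 1176 · (1/196) = 6.
E[α(G)] ≥ n − E[|E(G)|] = 49 − 6 = 43.
Numerically: ≈ 43.000.
(This is only a lower bound; the true E[α(G)] may be larger.)

E[α(G)] ≥ 43 ≈ 43.000.


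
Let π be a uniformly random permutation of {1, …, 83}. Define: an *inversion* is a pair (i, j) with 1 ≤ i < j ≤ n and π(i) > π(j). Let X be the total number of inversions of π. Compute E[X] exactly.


Write X = Σ X_I over the C(83, 2) = 3403 pairs i < j, with X_I the indicator of one inversion.
There are 3403 indicators.
For each fixed pair i < j, the values π(i) and π(j) are two distinct elements of {1, …, 83} in uniformly random order; by symmetry P[π(i) > π(j)] = 1/2.
By linearity: E[X] = 3403 · (1/2) = C(83, 2) · (1/2) = 3403/2 = 3403/2 ≈ 1701.500000.

E[X] = 3403/2 = 1701.500000.


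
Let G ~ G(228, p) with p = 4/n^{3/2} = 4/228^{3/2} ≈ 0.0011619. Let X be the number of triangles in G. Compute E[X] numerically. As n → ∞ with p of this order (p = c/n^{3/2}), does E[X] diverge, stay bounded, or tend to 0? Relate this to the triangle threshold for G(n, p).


Number of potential triangles: C(228, 3) = 1949476.
Each occurs with probability p³ ≈ (0.0011619)³ ≈ 1.5684590e-09.
By linearity: E[X] = C(228, 3)·p³ ≈ 1949476 · 1.5684590e-09 ≈ 0.00306.
Since α = 3/2 > 1, p = c/n^{3/2} = o(1/n) is below the triangle threshold p ~ 1/n. Asymptotically E[X] ~ (c³/6)·n^{3(1−α)} = (4³/6)·n^{-1.5} → 0, so by Markov's inequality G has no triangles w.h.p.

E[X] ≈ 0.00306; in regime p = Θ(1/n^{3/2}) E[X] tends to 0 (below the triangle threshold p ~ 1/n).


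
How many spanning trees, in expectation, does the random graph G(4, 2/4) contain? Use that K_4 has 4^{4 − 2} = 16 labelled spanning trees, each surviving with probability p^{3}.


K_4 has 4^{4 − 2} = 16 labelled spanning trees.
For each such spanning tree H, let X_H = 1 if all 3 edges of H are present in G. Then P[X_H = 1] = p^{3} = (1/2)^{3} = 1/8.
By linearity of expectation: E[X] = Σ_H E[X_H] = 16 · p^{3} = 16 · 1/8 = 2.
Numerically: E[X] ≈ 2.

E[X] = 16 · (1/2)^{3} = 2 ≈ 2.


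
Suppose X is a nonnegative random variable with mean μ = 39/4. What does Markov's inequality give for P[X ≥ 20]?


μ = E[X] = 39/4, a = 20.
Markov: P[X ≥ 20] ≤ μ/a = (39/4)/20 = 39/80.
Numerically: ≈ 0.4875.
(Since a = 20 > μ = 9.7500, the bound 39/80 is < 1 and informative.)

P[X ≥ 20] ≤ 39/80 ≈ 0.4875.


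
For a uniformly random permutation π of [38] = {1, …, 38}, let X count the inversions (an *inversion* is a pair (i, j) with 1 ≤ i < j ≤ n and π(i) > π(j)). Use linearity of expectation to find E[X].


Write X = Σ X_I over the C(38, 2) = 703 pairs i < j, with X_I the indicator of one inversion.
There are 703 indicators.
For each fixed pair i < j, the values π(i) and π(j) are two distinct elements of {1, …, 38} in uniformly random order; by symmetry P[π(i) > π(j)] = 1/2.
By linearity: E[X] = 703 · (1/2) = C(38, 2) · (1/2) = 703/2 = 703/2 ≈ 351.50000.

E[X] = 703/2 = 351.50000.


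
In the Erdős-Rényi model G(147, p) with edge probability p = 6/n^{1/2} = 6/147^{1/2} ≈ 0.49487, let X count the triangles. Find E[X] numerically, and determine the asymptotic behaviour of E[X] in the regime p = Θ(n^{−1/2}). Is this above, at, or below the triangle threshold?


Number of potential triangles: C(147, 3) = 518665.
Each occurs with probability p³ ≈ (0.49487)³ ≈ 1.2119306e-01.
By linearity: E[X] = C(147, 3)·p³ ≈ 518665 · 1.2119306e-01 ≈ 62858.59816.
Since α = 1/2 < 1, p = c/n^{1/2} ≫ 1/n is above the triangle threshold p ~ 1/n. Asymptotically E[X] ~ (c³/6)·n^{3(1−α)} = (6³/6)·n^{1.5} → ∞; triangles are abundant w.h.p.

E[X] ≈ 62858.59816; in regime p = Θ(1/n^{1/2}) E[X] diverges (above the triangle threshold p ~ 1/n).


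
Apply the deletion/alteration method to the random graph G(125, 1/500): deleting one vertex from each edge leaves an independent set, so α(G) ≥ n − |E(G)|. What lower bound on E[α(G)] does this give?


E[|E(G)|] = C(125, 2)·p = 7750 · (1/500) = 31/2.
E[α(G)] ≥ n − E[|E(G)|] = 125 − 31/2 = 219/2.
Numerically: ≈ 109.50000.
(This is only a lower bound; the true E[α(G)] may be larger.)

E[α(G)] ≥ 219/2 ≈ 109.50000.


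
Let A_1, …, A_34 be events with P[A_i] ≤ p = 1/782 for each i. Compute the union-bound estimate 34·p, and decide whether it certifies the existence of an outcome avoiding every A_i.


Union bound: P[∪_{i=1}^{34} A_i] ≤ Σ_i P[A_i] ≤ 34·p = 34·(1/782) = 1/23.
Numerically: 1/23 ≈ 0.043478.
Is 1/23 < 1? YES.
Since P[∪ A_i] ≤ 1/23 < 1, the complement has P[∩ A_i^c] ≥ 1 − 1/23 = 22/23 > 0, so some outcome avoids every A_i.

34·p = 1/23 ≈ 0.043478; existence CERTIFIED by the union bound.


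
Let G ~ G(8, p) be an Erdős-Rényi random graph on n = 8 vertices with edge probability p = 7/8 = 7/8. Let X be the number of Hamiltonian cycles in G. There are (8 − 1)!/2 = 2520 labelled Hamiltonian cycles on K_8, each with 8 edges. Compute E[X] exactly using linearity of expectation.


K_8 has (8 − 1)!/2 = 2520 labelled Hamiltonian cycles.
For each such Hamiltonian cycle H, let X_H = 1 if all 8 edges of H are present in G. Then P[X_H = 1] = p^{8} = (7/8)^{8} = 5764801/16777216.
Summing the indicators: E[X] = Σ_H E[X_H] = 2520 · p^{8} = 2520 · 5764801/16777216 = 1815912315/2097152.
Numerically: E[X] ≈ 865.89.

E[X] = 2520 · (7/8)^{8} = 1815912315/2097152 ≈ 865.89.


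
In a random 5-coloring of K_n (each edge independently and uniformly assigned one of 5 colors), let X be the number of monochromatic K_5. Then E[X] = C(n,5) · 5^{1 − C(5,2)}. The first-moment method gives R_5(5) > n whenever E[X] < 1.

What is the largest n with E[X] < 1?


We need C(n, 5) · 5^{1 − 10} < 1, i.e. C(n, 5) < 5^{10 − 1} = 1953125.
Check values of n near the boundary:
  n = 44: C(44, 5) = 1086008; 1086008 < 1953125? YES
  n = 45: C(45, 5) = 1221759; 1221759 < 1953125? YES
  n = 46: C(46, 5) = 1370754; 1370754 < 1953125? YES
  n = 47: C(47, 5) = 1533939; 1533939 < 1953125? YES
  n = 48: C(48, 5) = 1712304; 1712304 < 1953125? YES
  n = 49: C(49, 5) = 1906884; 1906884 < 1953125? YES
  n = 50: C(50, 5) = 2118760; 2118760 < 1953125? NO
The largest n with C(n, 5) < 1953125 is n = 49 (where E[X] = 1906884/1953125 ≈ 0.976325). Hence R_5(5) > 49, i.e. R_5(5) ≥ 50.

Largest n = 49; hence R_5(5) > 49.


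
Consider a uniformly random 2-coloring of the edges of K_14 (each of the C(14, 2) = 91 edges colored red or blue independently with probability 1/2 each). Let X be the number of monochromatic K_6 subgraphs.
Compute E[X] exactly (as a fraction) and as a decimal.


Let X = Σ_S X_S over the C(14, 6) = 3003 subsets S of size 6, where X_S = 1 if the K_6 on S is monochromatic.
For a fixed S, the K_6 on S has C(6, 2) = 15 edges. P[all 15 edges red] = (1/2)^15, and likewise for blue, so P[monochromatic] = 2·(1/2)^15 = 2^{1 − 15} = 1/16384.
By linearity of expectation: E[X] = C(14, 6) · 2^{1 − 15} = 3003 · 1/16384 = 3003/16384.
Numerically: E[X] ≈ 0.18329.

E[X] = C(14,6)·2^(1−C(6,2)) = 3003/16384 ≈ 0.18329.


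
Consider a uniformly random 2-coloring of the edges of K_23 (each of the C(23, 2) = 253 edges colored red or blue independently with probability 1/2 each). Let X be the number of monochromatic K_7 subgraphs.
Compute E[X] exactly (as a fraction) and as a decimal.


Let X = Σ_S X_S over the C(23, 7) = 245157 subsets S of size 7, where X_S = 1 if the K_7 on S is monochromatic.
For a fixed S, the K_7 on S has C(7, 2) = 21 edges. P[all 21 edges red] = (1/2)^21, and likewise for blue, so P[monochromatic] = 2·(1/2)^21 = 2^{1 − 21} = 1/1048576.
By linearity: E[X] = C(23, 7) · 2^{1 − 21} = 245157 · 1/1048576 = 245157/1048576.
Numerically: E[X] ≈ 0.234.

E[X] = C(23,7)·2^(1−C(7,2)) = 245157/1048576 ≈ 0.234.


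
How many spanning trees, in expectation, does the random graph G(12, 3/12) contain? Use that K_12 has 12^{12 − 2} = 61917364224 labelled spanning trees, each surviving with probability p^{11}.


K_12 has 12^{12 − 2} = 61917364224 labelled spanning trees.
For each such spanning tree H, let X_H = 1 if all 11 edges of H are present in G. Then P[X_H = 1] = p^{11} = (1/4)^{11} = 1/4194304.
Summing the indicators: E[X] = Σ_H E[X_H] = 61917364224 · p^{11} = 61917364224 · 1/4194304 = 59049/4.
Numerically: E[X] ≈ 14762.

E[X] = 61917364224 · (1/4)^{11} = 59049/4 ≈ 14762.


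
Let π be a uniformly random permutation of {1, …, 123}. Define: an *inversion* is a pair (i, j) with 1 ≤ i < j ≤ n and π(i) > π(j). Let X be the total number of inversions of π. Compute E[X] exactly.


Write X = Σ X_I over the C(123, 2) = 7503 pairs i < j, with X_I the indicator of one inversion.
There are 7503 indicators.
For each fixed pair i < j, the values π(i) and π(j) are two distinct elements of {1, …, 123} in uniformly random order; by symmetry P[π(i) > π(j)] = 1/2.
By linearity: E[X] = 7503 · (1/2) = C(123, 2) · (1/2) = 7503/2 = 7503/2 ≈ 3751.50000.

E[X] = 7503/2 = 3751.50000.


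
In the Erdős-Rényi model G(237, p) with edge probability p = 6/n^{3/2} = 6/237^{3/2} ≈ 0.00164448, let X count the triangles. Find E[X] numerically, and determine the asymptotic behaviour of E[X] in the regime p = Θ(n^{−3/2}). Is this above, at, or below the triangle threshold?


Number of potential triangles: C(237, 3) = 2190670.
Each occurs with probability p³ ≈ (0.00164448)³ ≈ 4.44719522e-09.
By linearity: E[X] = C(237, 3)·p³ ≈ 2190670 · 4.44719522e-09 ≈ 0.009742.
Since α = 3/2 > 1, p = c/n^{3/2} = o(1/n) is below the triangle threshold p ~ 1/n. Asymptotically E[X] ~ (c³/6)·n^{3(1−α)} = (6³/6)·n^{-1.5} → 0, so by Markov's inequality G has no triangles w.h.p.

E[X] ≈ 0.009742; in regime p = Θ(1/n^{3/2}) E[X] tends to 0 (below the triangle threshold p ~ 1/n).


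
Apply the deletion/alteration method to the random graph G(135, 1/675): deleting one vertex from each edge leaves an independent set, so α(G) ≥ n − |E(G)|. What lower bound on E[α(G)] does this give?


E[|E(G)|] = C(135, 2)·p = 9045 · (1/675) = 67/5.
E[α(G)] ≥ n − E[|E(G)|] = 135 − 67/5 = 608/5.
Numerically: ≈ 121.600000.
(This is only a lower bound; the true E[α(G)] may be larger.)

E[α(G)] ≥ 608/5 ≈ 121.600000.


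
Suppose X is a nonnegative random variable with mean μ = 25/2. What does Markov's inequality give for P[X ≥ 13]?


μ = E[X] = 25/2, a = 13.
Markov: P[X ≥ 13] ≤ μ/a = (25/2)/13 = 25/26.
Numerically: ≈ 0.961538.
(Since a = 13 > μ = 12.500000, the bound 25/26 is < 1 and informative.)

P[X ≥ 13] ≤ 25/26 ≈ 0.961538.


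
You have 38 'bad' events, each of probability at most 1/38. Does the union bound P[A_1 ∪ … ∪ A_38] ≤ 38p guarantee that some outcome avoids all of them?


Union bound: P[∪_{i=1}^{38} A_i] ≤ Σ_i P[A_i] ≤ 38·p = 38·(1/38) = 1.
Numerically: 1 ≈ 1.0000.
Is 1 < 1? NO.
Since the bound 1 is ≥ 1, the union bound is uninformative here; it does NOT by itself certify existence.

38·p = 1 ≈ 1.0000; existence NOT certified by the union bound.


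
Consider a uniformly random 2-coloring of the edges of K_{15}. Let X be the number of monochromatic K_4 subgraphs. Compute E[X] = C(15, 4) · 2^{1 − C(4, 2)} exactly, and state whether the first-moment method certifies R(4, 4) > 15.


E[X] = C(15, 4) · 2^{1 − 6} = 1365 · 2^{−5} = 1365/32.
As a reduced fraction: E[X] = 1365/32 ≈ 42.6562.
Is E[X] < 1? NO.
Since E[X] ≥ 1, the first-moment bound is inconclusive at n = 15; it does NOT by itself certify R(4, 4) > 15.

E[X] = 1365/32 ≈ 42.6562; E[X] ≥ 1; first-moment method inconclusive here.


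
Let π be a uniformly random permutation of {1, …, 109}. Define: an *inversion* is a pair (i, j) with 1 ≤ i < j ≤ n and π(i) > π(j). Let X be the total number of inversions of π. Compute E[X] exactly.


Write X = Σ X_I over the C(109, 2) = 5886 pairs i < j, with X_I the indicator of one inversion.
There are 5886 indicators.
For each fixed pair i < j, the values π(i) and π(j) are two distinct elements of {1, …, 109} in uniformly random order; by symmetry P[π(i) > π(j)] = 1/2.
By linearity: E[X] = 5886 · (1/2) = C(109, 2) · (1/2) = 5886/2 = 2943 ≈ 2943.000000.

E[X] = 2943 = 2943.000000.


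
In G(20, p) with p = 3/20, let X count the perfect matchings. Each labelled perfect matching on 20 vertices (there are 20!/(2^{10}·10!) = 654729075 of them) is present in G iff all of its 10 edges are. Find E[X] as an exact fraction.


K_20 has 20!/(2^{10}·10!) = 654729075 labelled perfect matchings.
For each such perfect matching H, let X_H = 1 if all 10 edges of H are present in G. Then P[X_H = 1] = p^{10} = (3/20)^{10} = 59049/10240000000000.
Summing the indicators: E[X] = Σ_H E[X_H] = 654729075 · p^{10} = 654729075 · 59049/10240000000000 = 1546443885987/409600000000.
Numerically: E[X] ≈ 3.775.

E[X] = 654729075 · (3/20)^{10} = 1546443885987/409600000000 ≈ 3.775.


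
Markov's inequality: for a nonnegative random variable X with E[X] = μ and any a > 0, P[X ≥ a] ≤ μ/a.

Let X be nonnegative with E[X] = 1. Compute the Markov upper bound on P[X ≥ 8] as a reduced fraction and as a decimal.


μ = E[X] = 1, a = 8.
Markov: P[X ≥ 8] ≤ μ/a = (1)/8 = 1/8.
Numerically: ≈ 0.125000.
(Since a = 8 > μ = 1.000000, the bound 1/8 is < 1 and informative.)

P[X ≥ 8] ≤ 1/8 ≈ 0.125000.


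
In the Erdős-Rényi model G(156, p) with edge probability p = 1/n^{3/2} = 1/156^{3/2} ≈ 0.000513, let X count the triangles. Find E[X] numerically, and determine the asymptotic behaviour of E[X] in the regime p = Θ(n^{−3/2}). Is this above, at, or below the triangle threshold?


Number of potential triangles: C(156, 3) = 620620.
Each occurs with probability p³ ≈ (0.000513)³ ≈ 1.35188e-10.
By linearity: E[X] = C(156, 3)·p³ ≈ 620620 · 1.35188e-10 ≈ 0.000.
Since α = 3/2 > 1, p = c/n^{3/2} = o(1/n) is below the triangle threshold p ~ 1/n. Asymptotically E[X] ~ (c³/6)·n^{3(1−α)} = (1³/6)·n^{-1.5} → 0, so by Markov's inequality G has no triangles w.h.p.

E[X] ≈ 0.000; in regime p = Θ(1/n^{3/2}) E[X] tends to 0 (below the triangle threshold p ~ 1/n).


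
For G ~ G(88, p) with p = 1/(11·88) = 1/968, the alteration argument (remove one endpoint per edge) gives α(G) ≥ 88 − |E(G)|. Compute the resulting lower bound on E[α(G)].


E[|E(G)|] = C(88, 2)·p = 3828 · (1/968) = 87/22.
E[α(G)] ≥ n − E[|E(G)|] = 88 − 87/22 = 1849/22.
Numerically: ≈ 84.045455.
(This is only a lower bound; the true E[α(G)] may be larger.)

E[α(G)] ≥ 1849/22 ≈ 84.045455.


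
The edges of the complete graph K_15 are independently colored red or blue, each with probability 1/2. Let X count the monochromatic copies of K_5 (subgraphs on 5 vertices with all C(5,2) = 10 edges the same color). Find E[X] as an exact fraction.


Let X = Σ_S X_S over the C(15, 5) = 3003 subsets S of size 5, where X_S = 1 if the K_5 on S is monochromatic.
For a fixed S, the K_5 on S has C(5, 2) = 10 edges. P[all 10 edges red] = (1/2)^10, and likewise for blue, so P[monochromatic] = 2·(1/2)^10 = 2^{1 − 10} = 1/512.
By linearity: E[X] = C(15, 5) · 2^{1 − 10} = 3003 · 1/512 = 3003/512.
Numerically: E[X] ≈ 5.865.

E[X] = C(15,5)·2^(1−C(5,2)) = 3003/512 ≈ 5.865.


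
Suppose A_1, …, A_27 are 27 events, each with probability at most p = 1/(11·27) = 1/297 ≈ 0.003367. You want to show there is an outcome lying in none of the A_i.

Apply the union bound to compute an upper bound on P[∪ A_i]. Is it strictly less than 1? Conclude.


Union bound: P[∪_{i=1}^{27} A_i] ≤ Σ_i P[A_i] ≤ 27·p = 27·(1/297) = 1/11.
Numerically: 1/11 ≈ 0.090909.
Is 1/11 < 1? YES.
Since P[∪ A_i] ≤ 1/11 < 1, the complement has P[∩ A_i^c] ≥ 1 − 1/11 = 10/11 > 0, so some outcome avoids every A_i.

27·p = 1/11 ≈ 0.090909; existence CERTIFIED by the union bound.


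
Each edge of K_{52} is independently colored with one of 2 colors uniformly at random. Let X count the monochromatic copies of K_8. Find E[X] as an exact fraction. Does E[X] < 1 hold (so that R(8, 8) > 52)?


E[X] = C(52, 8) · 2^{1 − 28} = 752538150 · 2^{−27} = 752538150/134217728.
As a reduced fraction: E[X] = 376269075/67108864 ≈ 5.607.
Is E[X] < 1? NO.
Since E[X] ≥ 1, the first-moment bound is inconclusive at n = 52; it does NOT by itself certify R(8, 8) > 52.

E[X] = 376269075/67108864 ≈ 5.607; E[X] ≥ 1; first-moment method inconclusive here.


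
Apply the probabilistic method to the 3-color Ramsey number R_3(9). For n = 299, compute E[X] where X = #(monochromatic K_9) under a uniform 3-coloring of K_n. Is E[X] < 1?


E[X] = C(299, 9) · 3^{1 − 36} = 46610674441390059 · 3^{−35} = 46610674441390059/50031545098999707.
As a reduced fraction: E[X] = 15536891480463353/16677181699666569 ≈ 0.9316257.
Is E[X] < 1? YES.
Since E[X] < 1, there exists a 3-coloring of K_{299} with no monochromatic K_9; hence R_3(9) > 299.

E[X] = 15536891480463353/16677181699666569 ≈ 0.9316257; E[X] < 1, so R_3(9) > 299.


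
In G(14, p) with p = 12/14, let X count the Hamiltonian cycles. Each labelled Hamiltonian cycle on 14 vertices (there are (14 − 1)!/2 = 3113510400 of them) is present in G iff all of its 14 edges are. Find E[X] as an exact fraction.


K_14 has (14 − 1)!/2 = 3113510400 labelled Hamiltonian cycles.
For each such Hamiltonian cycle H, let X_H = 1 if all 14 edges of H are present in G. Then P[X_H = 1] = p^{14} = (6/7)^{14} = 78364164096/678223072849.
By linearity of expectation: E[X] = Σ_H E[X_H] = 3113510400 · p^{14} = 3113510400 · 78364164096/678223072849 = 34855377128600371200/96889010407.
Numerically: E[X] ≈ 3.6e+08.

E[X] = 3113510400 · (6/7)^{14} = 34855377128600371200/96889010407 ≈ 3.6e+08.


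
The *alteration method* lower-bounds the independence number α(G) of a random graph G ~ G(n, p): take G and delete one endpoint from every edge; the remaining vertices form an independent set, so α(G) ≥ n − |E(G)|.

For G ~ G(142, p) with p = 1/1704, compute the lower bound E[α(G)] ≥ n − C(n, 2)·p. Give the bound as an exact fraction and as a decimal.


E[|E(G)|] = C(142, 2)·p = 10011 · (1/1704) = 47/8.
E[α(G)] ≥ n − E[|E(G)|] = 142 − 47/8 = 1089/8.
Numerically: ≈ 136.1250.
(This is only a lower bound; the true E[α(G)] may be larger.)

E[α(G)] ≥ 1089/8 ≈ 136.1250.


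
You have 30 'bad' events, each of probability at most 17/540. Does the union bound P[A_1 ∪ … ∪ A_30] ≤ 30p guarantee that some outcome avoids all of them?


Union bound: P[∪_{i=1}^{30} A_i] ≤ Σ_i P[A_i] ≤ 30·p = 30·(17/540) = 17/18.
Numerically: 17/18 ≈ 0.944444.
Is 17/18 < 1? YES.
Since P[∪ A_i] ≤ 17/18 < 1, the complement has P[∩ A_i^c] ≥ 1 − 17/18 = 1/18 > 0, so some outcome avoids every A_i.

30·p = 17/18 ≈ 0.944444; existence CERTIFIED by the union bound.


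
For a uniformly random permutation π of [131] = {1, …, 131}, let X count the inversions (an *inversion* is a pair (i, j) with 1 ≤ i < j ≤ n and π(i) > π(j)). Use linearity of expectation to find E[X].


Write X = Σ X_I over the C(131, 2) = 8515 pairs i < j, with X_I the indicator of one inversion.
There are 8515 indicators.
For each fixed pair i < j, the values π(i) and π(j) are two distinct elements of {1, …, 131} in uniformly random order; by symmetry P[π(i) > π(j)] = 1/2.
By linearity: E[X] = 8515 · (1/2) = C(131, 2) · (1/2) = 8515/2 = 8515/2 ≈ 4257.5000.

E[X] = 8515/2 = 4257.5000.


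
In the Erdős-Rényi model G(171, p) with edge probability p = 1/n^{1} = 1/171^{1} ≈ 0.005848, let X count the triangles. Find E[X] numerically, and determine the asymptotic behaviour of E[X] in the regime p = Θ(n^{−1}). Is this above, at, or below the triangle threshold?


Number of potential triangles: C(171, 3) = 818805.
Each occurs with probability p³ ≈ (0.005848)³ ≈ 1.9999156e-07.
By linearity: E[X] = C(171, 3)·p³ ≈ 818805 · 1.9999156e-07 ≈ 0.16375.
Here α = 1, so p = 1/n is exactly at the triangle threshold p ~ 1/n. Asymptotically E[X] → c³/6 = 1³/6 = 1/6 ≈ 0.16667, a bounded constant. In this regime the triangle count is asymptotically Poisson(c³/6).

E[X] ≈ 0.16375; in regime p = Θ(1/n^{1}) E[X] stays bounded (at the triangle threshold p ~ 1/n).


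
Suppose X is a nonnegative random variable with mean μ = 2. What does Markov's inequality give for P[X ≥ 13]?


μ = E[X] = 2, a = 13.
Markov: P[X ≥ 13] ≤ μ/a = (2)/13 = 2/13.
Numerically: ≈ 0.154.
(Since a = 13 > μ = 2.000, the bound 2/13 is < 1 and informative.)

P[X ≥ 13] ≤ 2/13 ≈ 0.154.


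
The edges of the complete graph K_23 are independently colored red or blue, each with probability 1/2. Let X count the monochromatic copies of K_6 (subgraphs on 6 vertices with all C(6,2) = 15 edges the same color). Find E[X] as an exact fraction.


Let X = Σ_S X_S over the C(23, 6) = 100947 subsets S of size 6, where X_S = 1 if the K_6 on S is monochromatic.
For a fixed S, the K_6 on S has C(6, 2) = 15 edges. P[all 15 edges red] = (1/2)^15, and likewise for blue, so P[monochromatic] = 2·(1/2)^15 = 2^{1 − 15} = 1/16384.
By linearity of expectation: E[X] = C(23, 6) · 2^{1 − 15} = 100947 · 1/16384 = 100947/16384.
Numerically: E[X] ≈ 6.161.

E[X] = C(23,6)·2^(1−C(6,2)) = 100947/16384 ≈ 6.161.


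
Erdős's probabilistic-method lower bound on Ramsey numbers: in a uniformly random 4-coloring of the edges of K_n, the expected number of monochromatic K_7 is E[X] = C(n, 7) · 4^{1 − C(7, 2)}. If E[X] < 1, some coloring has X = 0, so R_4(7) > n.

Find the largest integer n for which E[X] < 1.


We need C(n, 7) · 4^{1 − 21} < 1, i.e. C(n, 7) < 4^{21 − 1} = 1099511627776.
Check values of n near the boundary:
  n = 177: C(177, 7) = 957664425960; 957664425960 < 1099511627776? YES
  n = 178: C(178, 7) = 996867063280; 996867063280 < 1099511627776? YES
  n = 179: C(179, 7) = 1037437234460; 1037437234460 < 1099511627776? YES
  n = 180: C(180, 7) = 1079414463600; 1079414463600 < 1099511627776? YES
  n = 181: C(181, 7) = 1122839183400; 1122839183400 < 1099511627776? NO
  n = 182: C(182, 7) = 1167752750736; 1167752750736 < 1099511627776? NO
The largest n with C(n, 7) < 1099511627776 is n = 180 (where E[X] = 67463403975/68719476736 ≈ 0.9817217). Hence R_4(7) > 180, i.e. R_4(7) ≥ 181.

Largest n = 180; hence R_4(7) > 180.


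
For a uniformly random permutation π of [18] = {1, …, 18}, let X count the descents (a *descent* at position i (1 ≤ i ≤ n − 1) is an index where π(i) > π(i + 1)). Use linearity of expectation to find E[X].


Write X = Σ X_I over i = 1, …, 17, with X_I the indicator of one descent.
There are 17 indicators.
For each fixed i, the pair (π(i), π(i+1)) is a uniformly random ordered pair of distinct values from {1, …, 18}; by symmetry P[π(i) > π(i+1)] = 1/2.
By linearity: E[X] = 17 · (1/2) = (18 − 1) · (1/2) = 17/2 ≈ 8.500.

E[X] = 17/2 = 8.500.


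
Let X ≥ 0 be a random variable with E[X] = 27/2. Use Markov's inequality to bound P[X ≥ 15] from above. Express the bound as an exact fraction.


μ = E[X] = 27/2, a = 15.
Markov: P[X ≥ 15] ≤ μ/a = (27/2)/15 = 9/10.
Numerically: ≈ 0.9000.
(Since a = 15 > μ = 13.5000, the bound 9/10 is < 1 and informative.)

P[X ≥ 15] ≤ 9/10 ≈ 0.9000.


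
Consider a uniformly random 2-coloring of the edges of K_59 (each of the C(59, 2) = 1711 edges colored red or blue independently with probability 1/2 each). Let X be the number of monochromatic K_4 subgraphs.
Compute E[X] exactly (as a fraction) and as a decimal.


Let X = Σ_S X_S over the C(59, 4) = 455126 subsets S of size 4, where X_S = 1 if the K_4 on S is monochromatic.
For a fixed S, the K_4 on S has C(4, 2) = 6 edges. P[all 6 edges red] = (1/2)^6, and likewise for blue, so P[monochromatic] = 2·(1/2)^6 = 2^{1 − 6} = 1/32.
By linearity: E[X] = C(59, 4) · 2^{1 − 6} = 455126 · 1/32 = 227563/16.
Numerically: E[X] ≈ 14222.687500.

E[X] = C(59,4)·2^(1−C(4,2)) = 227563/16 ≈ 14222.687500.


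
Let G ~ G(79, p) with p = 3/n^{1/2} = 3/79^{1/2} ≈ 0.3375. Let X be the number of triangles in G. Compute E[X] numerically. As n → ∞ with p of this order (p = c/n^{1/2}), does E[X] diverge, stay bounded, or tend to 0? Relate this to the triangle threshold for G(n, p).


Number of potential triangles: C(79, 3) = 79079.
Each occurs with probability p³ ≈ (0.3375)³ ≈ 3.845237e-02.
By linearity: E[X] = C(79, 3)·p³ ≈ 79079 · 3.845237e-02 ≈ 3040.7751.
Since α = 1/2 < 1, p = c/n^{1/2} ≫ 1/n is above the triangle threshold p ~ 1/n. Asymptotically E[X] ~ (c³/6)·n^{3(1−α)} = (3³/6)·n^{1.5} → ∞; triangles are abundant w.h.p.

E[X] ≈ 3040.7751; in regime p = Θ(1/n^{1/2}) E[X] diverges (above the triangle threshold p ~ 1/n).


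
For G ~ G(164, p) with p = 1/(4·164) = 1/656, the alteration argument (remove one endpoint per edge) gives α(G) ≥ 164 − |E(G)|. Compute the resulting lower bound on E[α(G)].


E[|E(G)|] = C(164, 2)·p = 13366 · (1/656) = 163/8.
E[α(G)] ≥ n − E[|E(G)|] = 164 − 163/8 = 1149/8.
Numerically: ≈ 143.625000.
(This is only a lower bound; the true E[α(G)] may be larger.)

E[α(G)] ≥ 1149/8 ≈ 143.625000.


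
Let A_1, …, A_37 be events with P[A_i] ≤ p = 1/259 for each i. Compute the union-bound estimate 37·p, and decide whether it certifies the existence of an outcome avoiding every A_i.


Union bound: P[∪_{i=1}^{37} A_i] ≤ Σ_i P[A_i] ≤ 37·p = 37·(1/259) = 1/7.
Numerically: 1/7 ≈ 0.14286.
Is 1/7 < 1? YES.
Since P[∪ A_i] ≤ 1/7 < 1, the complement has P[∩ A_i^c] ≥ 1 − 1/7 = 6/7 > 0, so some outcome avoids every A_i.

37·p = 1/7 ≈ 0.14286; existence CERTIFIED by the union bound.


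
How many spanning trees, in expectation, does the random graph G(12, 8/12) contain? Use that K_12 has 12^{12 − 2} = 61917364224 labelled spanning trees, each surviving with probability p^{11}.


K_12 has 12^{12 − 2} = 61917364224 labelled spanning trees.
For each such spanning tree H, let X_H = 1 if all 11 edges of H are present in G. Then P[X_H = 1] = p^{11} = (2/3)^{11} = 2048/177147.
By linearity of expectation: E[X] = Σ_H E[X_H] = 61917364224 · p^{11} = 61917364224 · 2048/177147 = 2147483648/3.
Numerically: E[X] ≈ 7.16e+08.

E[X] = 61917364224 · (2/3)^{11} = 2147483648/3 ≈ 7.16e+08.


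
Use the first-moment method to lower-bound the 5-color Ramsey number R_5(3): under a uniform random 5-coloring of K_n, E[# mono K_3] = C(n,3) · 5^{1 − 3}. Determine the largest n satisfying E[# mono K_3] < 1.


We need C(n, 3) · 5^{1 − 3} < 1, i.e. C(n, 3) < 5^{3 − 1} = 25.
Check values of n near the boundary:
  n = 3: C(3, 3) = 1; 1 < 25? YES
  n = 4: C(4, 3) = 4; 4 < 25? YES
  n = 5: C(5, 3) = 10; 10 < 25? YES
  n = 6: C(6, 3) = 20; 20 < 25? YES
  n = 7: C(7, 3) = 35; 35 < 25? NO
The largest n with C(n, 3) < 25 is n = 6 (where E[X] = 4/5 ≈ 0.80000). Hence R_5(3) > 6, i.e. R_5(3) ≥ 7.

Largest n = 6; hence R_5(3) > 6.


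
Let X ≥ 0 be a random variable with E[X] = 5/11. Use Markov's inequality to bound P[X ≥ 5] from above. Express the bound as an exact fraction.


μ = E[X] = 5/11, a = 5.
Markov: P[X ≥ 5] ≤ μ/a = (5/11)/5 = 1/11.
Numerically: ≈ 0.090909.
(Since a = 5 > μ = 0.454545, the bound 1/11 is < 1 and informative.)

P[X ≥ 5] ≤ 1/11 ≈ 0.090909.


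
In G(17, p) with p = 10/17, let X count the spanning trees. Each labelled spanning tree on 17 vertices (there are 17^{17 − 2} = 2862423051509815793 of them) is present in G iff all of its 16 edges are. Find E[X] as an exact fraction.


K_17 has 17^{17 − 2} = 2862423051509815793 labelled spanning trees.
For each such spanning tree H, let X_H = 1 if all 16 edges of H are present in G. Then P[X_H = 1] = p^{16} = (10/17)^{16} = 10000000000000000/48661191875666868481.
Summing the indicators: E[X] = Σ_H E[X_H] = 2862423051509815793 · p^{16} = 2862423051509815793 · 10000000000000000/48661191875666868481 = 10000000000000000/17.
Numerically: E[X] ≈ 5.8824e+14.

E[X] = 2862423051509815793 · (10/17)^{16} = 10000000000000000/17 ≈ 5.8824e+14.


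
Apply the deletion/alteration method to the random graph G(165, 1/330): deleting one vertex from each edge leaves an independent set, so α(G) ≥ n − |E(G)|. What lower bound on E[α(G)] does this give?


E[|E(G)|] = C(165, 2)·p = 13530 · (1/330) = 41.
E[α(G)] ≥ n − E[|E(G)|] = 165 − 41 = 124.
Numerically: ≈ 124.00000.
(This is only a lower bound; the true E[α(G)] may be larger.)

E[α(G)] ≥ 124 ≈ 124.00000.


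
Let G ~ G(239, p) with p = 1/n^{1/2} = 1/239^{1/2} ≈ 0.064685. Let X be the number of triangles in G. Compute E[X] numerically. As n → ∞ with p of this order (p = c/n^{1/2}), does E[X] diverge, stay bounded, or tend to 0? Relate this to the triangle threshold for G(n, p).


Number of potential triangles: C(239, 3) = 2246839.
Each occurs with probability p³ ≈ (0.064685)³ ≈ 2.7064696e-04.
By linearity: E[X] = C(239, 3)·p³ ≈ 2246839 · 2.7064696e-04 ≈ 608.10014.
Since α = 1/2 < 1, p = c/n^{1/2} ≫ 1/n is above the triangle threshold p ~ 1/n. Asymptotically E[X] ~ (c³/6)·n^{3(1−α)} = (1³/6)·n^{1.5} → ∞; triangles are abundant w.h.p.

E[X] ≈ 608.10014; in regime p = Θ(1/n^{1/2}) E[X] diverges (above the triangle threshold p ~ 1/n).
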